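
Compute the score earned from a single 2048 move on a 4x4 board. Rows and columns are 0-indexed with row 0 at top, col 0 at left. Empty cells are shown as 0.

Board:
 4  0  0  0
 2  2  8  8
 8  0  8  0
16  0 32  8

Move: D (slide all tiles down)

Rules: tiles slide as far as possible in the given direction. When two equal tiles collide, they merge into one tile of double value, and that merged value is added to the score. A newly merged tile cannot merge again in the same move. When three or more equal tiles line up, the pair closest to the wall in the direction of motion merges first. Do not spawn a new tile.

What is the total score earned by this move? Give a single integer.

Slide down:
col 0: [4, 2, 8, 16] -> [4, 2, 8, 16]  score +0 (running 0)
col 1: [0, 2, 0, 0] -> [0, 0, 0, 2]  score +0 (running 0)
col 2: [0, 8, 8, 32] -> [0, 0, 16, 32]  score +16 (running 16)
col 3: [0, 8, 0, 8] -> [0, 0, 0, 16]  score +16 (running 32)
Board after move:
 4  0  0  0
 2  0  0  0
 8  0 16  0
16  2 32 16

Answer: 32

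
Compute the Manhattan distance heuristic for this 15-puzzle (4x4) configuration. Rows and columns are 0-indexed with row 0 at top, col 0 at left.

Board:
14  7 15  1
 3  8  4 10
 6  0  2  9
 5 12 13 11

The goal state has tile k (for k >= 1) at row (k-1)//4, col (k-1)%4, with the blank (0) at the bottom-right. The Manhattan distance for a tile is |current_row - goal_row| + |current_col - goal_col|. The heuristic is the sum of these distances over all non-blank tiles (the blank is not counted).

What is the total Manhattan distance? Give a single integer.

Tile 14: at (0,0), goal (3,1), distance |0-3|+|0-1| = 4
Tile 7: at (0,1), goal (1,2), distance |0-1|+|1-2| = 2
Tile 15: at (0,2), goal (3,2), distance |0-3|+|2-2| = 3
Tile 1: at (0,3), goal (0,0), distance |0-0|+|3-0| = 3
Tile 3: at (1,0), goal (0,2), distance |1-0|+|0-2| = 3
Tile 8: at (1,1), goal (1,3), distance |1-1|+|1-3| = 2
Tile 4: at (1,2), goal (0,3), distance |1-0|+|2-3| = 2
Tile 10: at (1,3), goal (2,1), distance |1-2|+|3-1| = 3
Tile 6: at (2,0), goal (1,1), distance |2-1|+|0-1| = 2
Tile 2: at (2,2), goal (0,1), distance |2-0|+|2-1| = 3
Tile 9: at (2,3), goal (2,0), distance |2-2|+|3-0| = 3
Tile 5: at (3,0), goal (1,0), distance |3-1|+|0-0| = 2
Tile 12: at (3,1), goal (2,3), distance |3-2|+|1-3| = 3
Tile 13: at (3,2), goal (3,0), distance |3-3|+|2-0| = 2
Tile 11: at (3,3), goal (2,2), distance |3-2|+|3-2| = 2
Sum: 4 + 2 + 3 + 3 + 3 + 2 + 2 + 3 + 2 + 3 + 3 + 2 + 3 + 2 + 2 = 39

Answer: 39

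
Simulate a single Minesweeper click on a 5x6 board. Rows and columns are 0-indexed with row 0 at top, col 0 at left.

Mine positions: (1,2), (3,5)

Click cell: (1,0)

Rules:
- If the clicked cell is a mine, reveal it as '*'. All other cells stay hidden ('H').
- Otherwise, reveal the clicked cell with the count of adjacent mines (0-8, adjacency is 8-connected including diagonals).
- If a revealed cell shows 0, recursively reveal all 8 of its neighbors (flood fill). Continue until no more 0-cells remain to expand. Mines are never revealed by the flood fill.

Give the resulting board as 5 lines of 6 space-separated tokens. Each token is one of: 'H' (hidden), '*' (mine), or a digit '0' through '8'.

0 1 H H H H
0 1 H H H H
0 1 1 1 1 H
0 0 0 0 1 H
0 0 0 0 1 H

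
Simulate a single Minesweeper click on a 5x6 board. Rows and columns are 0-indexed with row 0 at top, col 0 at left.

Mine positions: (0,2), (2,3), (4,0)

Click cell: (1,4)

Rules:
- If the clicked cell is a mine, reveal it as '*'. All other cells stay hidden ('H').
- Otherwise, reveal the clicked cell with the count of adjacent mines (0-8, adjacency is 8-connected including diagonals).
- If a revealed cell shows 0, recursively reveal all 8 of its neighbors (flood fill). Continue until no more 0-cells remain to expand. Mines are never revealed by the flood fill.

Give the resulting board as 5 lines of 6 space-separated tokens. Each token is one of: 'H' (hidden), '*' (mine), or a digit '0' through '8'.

H H H H H H
H H H H 1 H
H H H H H H
H H H H H H
H H H H H H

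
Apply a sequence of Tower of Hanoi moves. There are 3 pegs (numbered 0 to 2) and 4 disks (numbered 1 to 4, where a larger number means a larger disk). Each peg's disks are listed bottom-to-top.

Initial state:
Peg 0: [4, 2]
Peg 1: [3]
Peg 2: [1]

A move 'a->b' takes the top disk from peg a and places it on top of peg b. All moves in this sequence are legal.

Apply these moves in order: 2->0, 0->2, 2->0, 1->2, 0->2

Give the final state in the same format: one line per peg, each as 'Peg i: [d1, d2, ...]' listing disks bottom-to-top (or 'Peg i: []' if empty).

After move 1 (2->0):
Peg 0: [4, 2, 1]
Peg 1: [3]
Peg 2: []

After move 2 (0->2):
Peg 0: [4, 2]
Peg 1: [3]
Peg 2: [1]

After move 3 (2->0):
Peg 0: [4, 2, 1]
Peg 1: [3]
Peg 2: []

After move 4 (1->2):
Peg 0: [4, 2, 1]
Peg 1: []
Peg 2: [3]

After move 5 (0->2):
Peg 0: [4, 2]
Peg 1: []
Peg 2: [3, 1]

Answer: Peg 0: [4, 2]
Peg 1: []
Peg 2: [3, 1]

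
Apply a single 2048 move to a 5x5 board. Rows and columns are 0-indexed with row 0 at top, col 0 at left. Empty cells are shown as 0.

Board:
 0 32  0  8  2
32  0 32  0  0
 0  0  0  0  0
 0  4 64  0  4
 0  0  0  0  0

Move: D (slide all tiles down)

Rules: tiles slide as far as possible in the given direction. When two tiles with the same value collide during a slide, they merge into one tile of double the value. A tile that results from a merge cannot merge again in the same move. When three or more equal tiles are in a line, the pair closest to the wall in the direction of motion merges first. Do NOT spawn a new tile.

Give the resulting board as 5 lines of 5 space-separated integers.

Answer:  0  0  0  0  0
 0  0  0  0  0
 0  0  0  0  0
 0 32 32  0  2
32  4 64  8  4

Derivation:
Slide down:
col 0: [0, 32, 0, 0, 0] -> [0, 0, 0, 0, 32]
col 1: [32, 0, 0, 4, 0] -> [0, 0, 0, 32, 4]
col 2: [0, 32, 0, 64, 0] -> [0, 0, 0, 32, 64]
col 3: [8, 0, 0, 0, 0] -> [0, 0, 0, 0, 8]
col 4: [2, 0, 0, 4, 0] -> [0, 0, 0, 2, 4]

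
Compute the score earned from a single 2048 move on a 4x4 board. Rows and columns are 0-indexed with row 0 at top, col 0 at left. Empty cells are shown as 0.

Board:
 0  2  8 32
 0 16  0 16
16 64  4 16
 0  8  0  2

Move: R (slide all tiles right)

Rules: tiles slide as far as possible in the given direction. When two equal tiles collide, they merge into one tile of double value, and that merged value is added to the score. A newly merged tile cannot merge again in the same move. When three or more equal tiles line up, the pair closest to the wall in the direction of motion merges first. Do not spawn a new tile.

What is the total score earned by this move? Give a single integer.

Slide right:
row 0: [0, 2, 8, 32] -> [0, 2, 8, 32]  score +0 (running 0)
row 1: [0, 16, 0, 16] -> [0, 0, 0, 32]  score +32 (running 32)
row 2: [16, 64, 4, 16] -> [16, 64, 4, 16]  score +0 (running 32)
row 3: [0, 8, 0, 2] -> [0, 0, 8, 2]  score +0 (running 32)
Board after move:
 0  2  8 32
 0  0  0 32
16 64  4 16
 0  0  8  2

Answer: 32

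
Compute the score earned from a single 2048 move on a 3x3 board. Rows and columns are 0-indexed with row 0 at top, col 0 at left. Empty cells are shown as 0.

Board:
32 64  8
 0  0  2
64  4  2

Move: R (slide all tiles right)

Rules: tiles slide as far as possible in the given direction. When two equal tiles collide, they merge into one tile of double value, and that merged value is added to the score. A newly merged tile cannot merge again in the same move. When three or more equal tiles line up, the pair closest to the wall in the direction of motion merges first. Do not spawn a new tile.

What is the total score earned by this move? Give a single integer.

Slide right:
row 0: [32, 64, 8] -> [32, 64, 8]  score +0 (running 0)
row 1: [0, 0, 2] -> [0, 0, 2]  score +0 (running 0)
row 2: [64, 4, 2] -> [64, 4, 2]  score +0 (running 0)
Board after move:
32 64  8
 0  0  2
64  4  2

Answer: 0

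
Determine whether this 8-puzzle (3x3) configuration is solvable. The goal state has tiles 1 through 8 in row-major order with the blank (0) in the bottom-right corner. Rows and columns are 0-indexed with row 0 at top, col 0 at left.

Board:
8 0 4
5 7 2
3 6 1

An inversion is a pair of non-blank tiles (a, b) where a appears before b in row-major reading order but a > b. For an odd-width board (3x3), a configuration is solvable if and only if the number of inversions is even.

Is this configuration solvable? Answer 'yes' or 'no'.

Answer: yes

Derivation:
Inversions (pairs i<j in row-major order where tile[i] > tile[j] > 0): 20
20 is even, so the puzzle is solvable.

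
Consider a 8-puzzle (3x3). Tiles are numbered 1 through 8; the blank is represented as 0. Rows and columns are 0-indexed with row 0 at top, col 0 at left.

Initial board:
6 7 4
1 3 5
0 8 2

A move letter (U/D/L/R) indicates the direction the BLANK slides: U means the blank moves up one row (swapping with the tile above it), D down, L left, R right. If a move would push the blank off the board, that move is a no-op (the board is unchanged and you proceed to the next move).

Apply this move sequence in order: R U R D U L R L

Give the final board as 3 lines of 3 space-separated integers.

After move 1 (R):
6 7 4
1 3 5
8 0 2

After move 2 (U):
6 7 4
1 0 5
8 3 2

After move 3 (R):
6 7 4
1 5 0
8 3 2

After move 4 (D):
6 7 4
1 5 2
8 3 0

After move 5 (U):
6 7 4
1 5 0
8 3 2

After move 6 (L):
6 7 4
1 0 5
8 3 2

After move 7 (R):
6 7 4
1 5 0
8 3 2

After move 8 (L):
6 7 4
1 0 5
8 3 2

Answer: 6 7 4
1 0 5
8 3 2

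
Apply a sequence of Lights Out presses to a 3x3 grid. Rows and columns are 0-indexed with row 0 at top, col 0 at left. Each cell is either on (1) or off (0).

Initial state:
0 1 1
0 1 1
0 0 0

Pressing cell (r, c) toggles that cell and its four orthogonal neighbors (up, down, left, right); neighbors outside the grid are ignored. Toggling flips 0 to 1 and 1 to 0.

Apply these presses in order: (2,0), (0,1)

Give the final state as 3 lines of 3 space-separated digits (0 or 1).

Answer: 1 0 0
1 0 1
1 1 0

Derivation:
After press 1 at (2,0):
0 1 1
1 1 1
1 1 0

After press 2 at (0,1):
1 0 0
1 0 1
1 1 0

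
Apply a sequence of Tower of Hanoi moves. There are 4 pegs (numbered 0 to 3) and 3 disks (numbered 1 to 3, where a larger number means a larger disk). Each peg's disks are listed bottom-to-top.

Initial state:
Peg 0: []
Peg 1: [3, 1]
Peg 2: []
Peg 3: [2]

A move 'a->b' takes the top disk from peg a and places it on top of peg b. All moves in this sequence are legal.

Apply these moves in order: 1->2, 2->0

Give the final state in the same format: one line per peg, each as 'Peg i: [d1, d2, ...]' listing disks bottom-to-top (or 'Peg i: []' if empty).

After move 1 (1->2):
Peg 0: []
Peg 1: [3]
Peg 2: [1]
Peg 3: [2]

After move 2 (2->0):
Peg 0: [1]
Peg 1: [3]
Peg 2: []
Peg 3: [2]

Answer: Peg 0: [1]
Peg 1: [3]
Peg 2: []
Peg 3: [2]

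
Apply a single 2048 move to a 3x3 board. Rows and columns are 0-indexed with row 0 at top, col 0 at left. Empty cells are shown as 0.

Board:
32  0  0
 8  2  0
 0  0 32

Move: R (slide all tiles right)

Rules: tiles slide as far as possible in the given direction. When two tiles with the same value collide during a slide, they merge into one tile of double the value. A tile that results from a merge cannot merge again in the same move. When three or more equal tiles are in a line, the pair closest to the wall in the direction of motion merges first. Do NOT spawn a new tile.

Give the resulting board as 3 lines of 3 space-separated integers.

Answer:  0  0 32
 0  8  2
 0  0 32

Derivation:
Slide right:
row 0: [32, 0, 0] -> [0, 0, 32]
row 1: [8, 2, 0] -> [0, 8, 2]
row 2: [0, 0, 32] -> [0, 0, 32]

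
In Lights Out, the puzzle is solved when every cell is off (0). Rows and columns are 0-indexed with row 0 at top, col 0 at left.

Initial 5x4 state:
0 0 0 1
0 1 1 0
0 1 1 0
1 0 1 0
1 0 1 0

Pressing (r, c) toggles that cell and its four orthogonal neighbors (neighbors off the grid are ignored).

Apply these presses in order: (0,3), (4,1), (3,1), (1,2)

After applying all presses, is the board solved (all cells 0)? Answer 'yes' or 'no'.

After press 1 at (0,3):
0 0 1 0
0 1 1 1
0 1 1 0
1 0 1 0
1 0 1 0

After press 2 at (4,1):
0 0 1 0
0 1 1 1
0 1 1 0
1 1 1 0
0 1 0 0

After press 3 at (3,1):
0 0 1 0
0 1 1 1
0 0 1 0
0 0 0 0
0 0 0 0

After press 4 at (1,2):
0 0 0 0
0 0 0 0
0 0 0 0
0 0 0 0
0 0 0 0

Lights still on: 0

Answer: yes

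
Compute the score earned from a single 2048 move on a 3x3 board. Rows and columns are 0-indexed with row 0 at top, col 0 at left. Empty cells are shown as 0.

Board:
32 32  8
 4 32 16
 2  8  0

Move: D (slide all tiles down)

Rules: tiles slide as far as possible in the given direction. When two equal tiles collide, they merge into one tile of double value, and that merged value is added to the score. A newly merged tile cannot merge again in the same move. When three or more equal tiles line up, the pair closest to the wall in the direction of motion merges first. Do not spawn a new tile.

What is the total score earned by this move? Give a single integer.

Answer: 64

Derivation:
Slide down:
col 0: [32, 4, 2] -> [32, 4, 2]  score +0 (running 0)
col 1: [32, 32, 8] -> [0, 64, 8]  score +64 (running 64)
col 2: [8, 16, 0] -> [0, 8, 16]  score +0 (running 64)
Board after move:
32  0  0
 4 64  8
 2  8 16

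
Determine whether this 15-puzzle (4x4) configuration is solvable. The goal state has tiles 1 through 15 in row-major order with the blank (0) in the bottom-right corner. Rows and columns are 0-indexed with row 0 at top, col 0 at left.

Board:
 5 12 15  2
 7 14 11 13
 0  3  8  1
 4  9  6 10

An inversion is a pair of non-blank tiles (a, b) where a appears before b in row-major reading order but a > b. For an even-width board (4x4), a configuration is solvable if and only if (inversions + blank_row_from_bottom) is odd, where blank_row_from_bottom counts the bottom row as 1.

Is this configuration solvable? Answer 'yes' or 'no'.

Inversions: 59
Blank is in row 2 (0-indexed from top), which is row 2 counting from the bottom (bottom = 1).
59 + 2 = 61, which is odd, so the puzzle is solvable.

Answer: yes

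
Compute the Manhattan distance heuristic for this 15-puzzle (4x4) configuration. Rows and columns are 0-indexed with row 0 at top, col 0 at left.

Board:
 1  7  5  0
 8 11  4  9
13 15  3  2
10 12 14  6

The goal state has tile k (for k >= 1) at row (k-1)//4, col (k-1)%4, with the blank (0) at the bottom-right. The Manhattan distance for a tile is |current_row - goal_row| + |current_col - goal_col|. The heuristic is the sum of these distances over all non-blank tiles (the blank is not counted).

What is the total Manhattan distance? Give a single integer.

Answer: 35

Derivation:
Tile 1: at (0,0), goal (0,0), distance |0-0|+|0-0| = 0
Tile 7: at (0,1), goal (1,2), distance |0-1|+|1-2| = 2
Tile 5: at (0,2), goal (1,0), distance |0-1|+|2-0| = 3
Tile 8: at (1,0), goal (1,3), distance |1-1|+|0-3| = 3
Tile 11: at (1,1), goal (2,2), distance |1-2|+|1-2| = 2
Tile 4: at (1,2), goal (0,3), distance |1-0|+|2-3| = 2
Tile 9: at (1,3), goal (2,0), distance |1-2|+|3-0| = 4
Tile 13: at (2,0), goal (3,0), distance |2-3|+|0-0| = 1
Tile 15: at (2,1), goal (3,2), distance |2-3|+|1-2| = 2
Tile 3: at (2,2), goal (0,2), distance |2-0|+|2-2| = 2
Tile 2: at (2,3), goal (0,1), distance |2-0|+|3-1| = 4
Tile 10: at (3,0), goal (2,1), distance |3-2|+|0-1| = 2
Tile 12: at (3,1), goal (2,3), distance |3-2|+|1-3| = 3
Tile 14: at (3,2), goal (3,1), distance |3-3|+|2-1| = 1
Tile 6: at (3,3), goal (1,1), distance |3-1|+|3-1| = 4
Sum: 0 + 2 + 3 + 3 + 2 + 2 + 4 + 1 + 2 + 2 + 4 + 2 + 3 + 1 + 4 = 35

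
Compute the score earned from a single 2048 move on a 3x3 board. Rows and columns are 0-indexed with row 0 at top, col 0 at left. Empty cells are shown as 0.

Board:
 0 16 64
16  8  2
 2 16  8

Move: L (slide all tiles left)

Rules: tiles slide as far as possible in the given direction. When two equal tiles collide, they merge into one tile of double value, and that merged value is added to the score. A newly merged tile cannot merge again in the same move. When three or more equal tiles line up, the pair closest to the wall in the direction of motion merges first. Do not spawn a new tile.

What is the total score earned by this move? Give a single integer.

Slide left:
row 0: [0, 16, 64] -> [16, 64, 0]  score +0 (running 0)
row 1: [16, 8, 2] -> [16, 8, 2]  score +0 (running 0)
row 2: [2, 16, 8] -> [2, 16, 8]  score +0 (running 0)
Board after move:
16 64  0
16  8  2
 2 16  8

Answer: 0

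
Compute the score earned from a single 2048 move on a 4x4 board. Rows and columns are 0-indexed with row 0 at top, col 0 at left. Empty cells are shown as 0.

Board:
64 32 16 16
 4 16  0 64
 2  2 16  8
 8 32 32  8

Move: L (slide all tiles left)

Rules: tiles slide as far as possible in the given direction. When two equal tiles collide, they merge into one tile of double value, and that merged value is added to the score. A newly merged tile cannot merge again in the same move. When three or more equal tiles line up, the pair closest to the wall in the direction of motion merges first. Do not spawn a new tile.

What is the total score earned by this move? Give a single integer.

Slide left:
row 0: [64, 32, 16, 16] -> [64, 32, 32, 0]  score +32 (running 32)
row 1: [4, 16, 0, 64] -> [4, 16, 64, 0]  score +0 (running 32)
row 2: [2, 2, 16, 8] -> [4, 16, 8, 0]  score +4 (running 36)
row 3: [8, 32, 32, 8] -> [8, 64, 8, 0]  score +64 (running 100)
Board after move:
64 32 32  0
 4 16 64  0
 4 16  8  0
 8 64  8  0

Answer: 100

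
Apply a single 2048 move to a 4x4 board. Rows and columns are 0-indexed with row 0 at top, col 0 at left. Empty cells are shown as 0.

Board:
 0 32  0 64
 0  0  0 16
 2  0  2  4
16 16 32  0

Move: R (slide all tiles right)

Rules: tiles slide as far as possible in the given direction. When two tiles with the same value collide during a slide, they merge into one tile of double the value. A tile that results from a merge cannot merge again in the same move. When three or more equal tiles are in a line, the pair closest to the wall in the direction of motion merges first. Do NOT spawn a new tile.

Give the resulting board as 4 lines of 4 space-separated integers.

Answer:  0  0 32 64
 0  0  0 16
 0  0  4  4
 0  0 32 32

Derivation:
Slide right:
row 0: [0, 32, 0, 64] -> [0, 0, 32, 64]
row 1: [0, 0, 0, 16] -> [0, 0, 0, 16]
row 2: [2, 0, 2, 4] -> [0, 0, 4, 4]
row 3: [16, 16, 32, 0] -> [0, 0, 32, 32]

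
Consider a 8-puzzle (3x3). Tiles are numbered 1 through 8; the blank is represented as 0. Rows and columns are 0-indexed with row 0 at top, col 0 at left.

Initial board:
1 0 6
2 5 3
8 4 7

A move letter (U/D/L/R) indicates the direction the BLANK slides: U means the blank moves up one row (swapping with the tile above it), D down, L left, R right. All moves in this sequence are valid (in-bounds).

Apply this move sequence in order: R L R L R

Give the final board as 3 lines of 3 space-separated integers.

After move 1 (R):
1 6 0
2 5 3
8 4 7

After move 2 (L):
1 0 6
2 5 3
8 4 7

After move 3 (R):
1 6 0
2 5 3
8 4 7

After move 4 (L):
1 0 6
2 5 3
8 4 7

After move 5 (R):
1 6 0
2 5 3
8 4 7

Answer: 1 6 0
2 5 3
8 4 7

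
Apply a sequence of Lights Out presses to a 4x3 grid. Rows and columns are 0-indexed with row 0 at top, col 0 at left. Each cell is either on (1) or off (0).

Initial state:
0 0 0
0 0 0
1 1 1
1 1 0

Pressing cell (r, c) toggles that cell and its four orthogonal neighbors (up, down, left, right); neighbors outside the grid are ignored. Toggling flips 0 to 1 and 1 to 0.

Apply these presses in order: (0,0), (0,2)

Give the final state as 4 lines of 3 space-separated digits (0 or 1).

After press 1 at (0,0):
1 1 0
1 0 0
1 1 1
1 1 0

After press 2 at (0,2):
1 0 1
1 0 1
1 1 1
1 1 0

Answer: 1 0 1
1 0 1
1 1 1
1 1 0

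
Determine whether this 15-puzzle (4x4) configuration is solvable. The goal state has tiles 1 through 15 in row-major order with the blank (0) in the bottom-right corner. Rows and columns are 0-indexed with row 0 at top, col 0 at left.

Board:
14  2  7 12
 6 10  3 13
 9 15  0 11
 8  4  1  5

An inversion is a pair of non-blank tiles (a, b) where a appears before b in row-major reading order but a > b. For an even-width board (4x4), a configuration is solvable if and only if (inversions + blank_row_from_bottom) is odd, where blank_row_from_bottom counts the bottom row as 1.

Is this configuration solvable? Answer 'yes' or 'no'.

Inversions: 62
Blank is in row 2 (0-indexed from top), which is row 2 counting from the bottom (bottom = 1).
62 + 2 = 64, which is even, so the puzzle is not solvable.

Answer: no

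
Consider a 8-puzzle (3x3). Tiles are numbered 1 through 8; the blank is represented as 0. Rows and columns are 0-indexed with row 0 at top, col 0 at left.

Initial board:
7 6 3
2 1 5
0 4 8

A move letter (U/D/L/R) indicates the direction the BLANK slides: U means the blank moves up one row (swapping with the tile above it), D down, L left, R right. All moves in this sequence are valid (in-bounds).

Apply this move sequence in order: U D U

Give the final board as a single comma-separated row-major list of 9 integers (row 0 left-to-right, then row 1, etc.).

After move 1 (U):
7 6 3
0 1 5
2 4 8

After move 2 (D):
7 6 3
2 1 5
0 4 8

After move 3 (U):
7 6 3
0 1 5
2 4 8

Answer: 7, 6, 3, 0, 1, 5, 2, 4, 8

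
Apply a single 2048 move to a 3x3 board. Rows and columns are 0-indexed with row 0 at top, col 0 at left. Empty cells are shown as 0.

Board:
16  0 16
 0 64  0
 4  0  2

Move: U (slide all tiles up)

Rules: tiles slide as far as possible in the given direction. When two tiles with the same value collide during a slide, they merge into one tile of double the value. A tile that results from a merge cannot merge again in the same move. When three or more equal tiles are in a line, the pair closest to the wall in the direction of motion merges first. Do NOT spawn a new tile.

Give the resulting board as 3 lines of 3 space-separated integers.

Answer: 16 64 16
 4  0  2
 0  0  0

Derivation:
Slide up:
col 0: [16, 0, 4] -> [16, 4, 0]
col 1: [0, 64, 0] -> [64, 0, 0]
col 2: [16, 0, 2] -> [16, 2, 0]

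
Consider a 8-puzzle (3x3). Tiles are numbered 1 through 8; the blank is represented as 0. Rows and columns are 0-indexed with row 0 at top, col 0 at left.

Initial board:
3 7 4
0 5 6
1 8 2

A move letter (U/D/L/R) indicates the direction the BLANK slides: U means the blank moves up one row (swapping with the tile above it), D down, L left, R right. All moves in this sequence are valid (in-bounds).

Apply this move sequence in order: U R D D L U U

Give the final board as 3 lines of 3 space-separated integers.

After move 1 (U):
0 7 4
3 5 6
1 8 2

After move 2 (R):
7 0 4
3 5 6
1 8 2

After move 3 (D):
7 5 4
3 0 6
1 8 2

After move 4 (D):
7 5 4
3 8 6
1 0 2

After move 5 (L):
7 5 4
3 8 6
0 1 2

After move 6 (U):
7 5 4
0 8 6
3 1 2

After move 7 (U):
0 5 4
7 8 6
3 1 2

Answer: 0 5 4
7 8 6
3 1 2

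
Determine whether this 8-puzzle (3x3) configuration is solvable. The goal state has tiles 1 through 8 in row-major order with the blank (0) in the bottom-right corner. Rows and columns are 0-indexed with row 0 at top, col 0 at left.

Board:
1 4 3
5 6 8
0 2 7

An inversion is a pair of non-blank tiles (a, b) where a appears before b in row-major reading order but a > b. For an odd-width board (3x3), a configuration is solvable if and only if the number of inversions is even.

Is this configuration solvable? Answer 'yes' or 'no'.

Answer: no

Derivation:
Inversions (pairs i<j in row-major order where tile[i] > tile[j] > 0): 7
7 is odd, so the puzzle is not solvable.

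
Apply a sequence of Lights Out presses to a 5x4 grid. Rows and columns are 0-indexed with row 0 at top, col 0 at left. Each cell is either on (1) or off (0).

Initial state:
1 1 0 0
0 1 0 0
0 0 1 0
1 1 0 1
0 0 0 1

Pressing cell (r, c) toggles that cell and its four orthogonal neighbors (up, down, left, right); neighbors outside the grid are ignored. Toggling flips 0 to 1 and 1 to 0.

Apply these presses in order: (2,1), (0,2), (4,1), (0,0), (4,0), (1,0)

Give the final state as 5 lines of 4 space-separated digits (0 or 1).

After press 1 at (2,1):
1 1 0 0
0 0 0 0
1 1 0 0
1 0 0 1
0 0 0 1

After press 2 at (0,2):
1 0 1 1
0 0 1 0
1 1 0 0
1 0 0 1
0 0 0 1

After press 3 at (4,1):
1 0 1 1
0 0 1 0
1 1 0 0
1 1 0 1
1 1 1 1

After press 4 at (0,0):
0 1 1 1
1 0 1 0
1 1 0 0
1 1 0 1
1 1 1 1

After press 5 at (4,0):
0 1 1 1
1 0 1 0
1 1 0 0
0 1 0 1
0 0 1 1

After press 6 at (1,0):
1 1 1 1
0 1 1 0
0 1 0 0
0 1 0 1
0 0 1 1

Answer: 1 1 1 1
0 1 1 0
0 1 0 0
0 1 0 1
0 0 1 1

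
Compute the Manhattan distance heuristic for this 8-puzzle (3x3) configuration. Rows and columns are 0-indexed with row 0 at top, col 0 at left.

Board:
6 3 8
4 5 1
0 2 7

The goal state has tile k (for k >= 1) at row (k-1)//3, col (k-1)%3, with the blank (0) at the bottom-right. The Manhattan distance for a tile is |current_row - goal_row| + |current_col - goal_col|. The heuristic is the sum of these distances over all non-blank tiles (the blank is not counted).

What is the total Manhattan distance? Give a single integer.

Answer: 14

Derivation:
Tile 6: (0,0)->(1,2) = 3
Tile 3: (0,1)->(0,2) = 1
Tile 8: (0,2)->(2,1) = 3
Tile 4: (1,0)->(1,0) = 0
Tile 5: (1,1)->(1,1) = 0
Tile 1: (1,2)->(0,0) = 3
Tile 2: (2,1)->(0,1) = 2
Tile 7: (2,2)->(2,0) = 2
Sum: 3 + 1 + 3 + 0 + 0 + 3 + 2 + 2 = 14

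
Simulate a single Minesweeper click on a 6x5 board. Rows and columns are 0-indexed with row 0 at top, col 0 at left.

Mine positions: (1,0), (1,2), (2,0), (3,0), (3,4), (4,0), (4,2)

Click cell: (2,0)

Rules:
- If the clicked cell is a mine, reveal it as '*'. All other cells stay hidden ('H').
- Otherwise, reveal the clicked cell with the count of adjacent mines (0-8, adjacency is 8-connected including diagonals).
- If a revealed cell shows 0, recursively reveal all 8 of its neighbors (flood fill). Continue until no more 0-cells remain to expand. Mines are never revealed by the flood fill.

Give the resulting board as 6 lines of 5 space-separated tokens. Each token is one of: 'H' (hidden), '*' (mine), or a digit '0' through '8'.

H H H H H
H H H H H
* H H H H
H H H H H
H H H H H
H H H H H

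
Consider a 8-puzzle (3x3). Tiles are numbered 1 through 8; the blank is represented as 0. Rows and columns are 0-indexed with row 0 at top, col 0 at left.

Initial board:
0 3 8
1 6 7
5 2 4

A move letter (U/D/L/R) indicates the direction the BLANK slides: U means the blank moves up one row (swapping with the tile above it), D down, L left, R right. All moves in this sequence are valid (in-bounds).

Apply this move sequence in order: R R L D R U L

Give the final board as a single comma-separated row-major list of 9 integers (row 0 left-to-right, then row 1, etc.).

Answer: 3, 0, 6, 1, 7, 8, 5, 2, 4

Derivation:
After move 1 (R):
3 0 8
1 6 7
5 2 4

After move 2 (R):
3 8 0
1 6 7
5 2 4

After move 3 (L):
3 0 8
1 6 7
5 2 4

After move 4 (D):
3 6 8
1 0 7
5 2 4

After move 5 (R):
3 6 8
1 7 0
5 2 4

After move 6 (U):
3 6 0
1 7 8
5 2 4

After move 7 (L):
3 0 6
1 7 8
5 2 4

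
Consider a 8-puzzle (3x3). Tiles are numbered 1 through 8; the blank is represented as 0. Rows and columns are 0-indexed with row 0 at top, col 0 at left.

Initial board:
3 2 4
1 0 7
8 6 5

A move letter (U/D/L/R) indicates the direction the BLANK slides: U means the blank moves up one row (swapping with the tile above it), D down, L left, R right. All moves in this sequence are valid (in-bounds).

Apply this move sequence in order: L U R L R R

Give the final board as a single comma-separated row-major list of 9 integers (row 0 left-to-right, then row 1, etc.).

Answer: 2, 4, 0, 3, 1, 7, 8, 6, 5

Derivation:
After move 1 (L):
3 2 4
0 1 7
8 6 5

After move 2 (U):
0 2 4
3 1 7
8 6 5

After move 3 (R):
2 0 4
3 1 7
8 6 5

After move 4 (L):
0 2 4
3 1 7
8 6 5

After move 5 (R):
2 0 4
3 1 7
8 6 5

After move 6 (R):
2 4 0
3 1 7
8 6 5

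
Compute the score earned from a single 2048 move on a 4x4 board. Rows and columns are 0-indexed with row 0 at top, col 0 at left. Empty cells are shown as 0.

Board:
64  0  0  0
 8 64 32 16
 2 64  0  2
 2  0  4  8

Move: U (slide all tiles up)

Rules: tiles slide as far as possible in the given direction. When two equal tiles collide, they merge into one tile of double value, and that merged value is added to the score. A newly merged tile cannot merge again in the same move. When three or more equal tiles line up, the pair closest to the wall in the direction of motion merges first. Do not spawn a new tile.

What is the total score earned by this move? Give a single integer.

Answer: 132

Derivation:
Slide up:
col 0: [64, 8, 2, 2] -> [64, 8, 4, 0]  score +4 (running 4)
col 1: [0, 64, 64, 0] -> [128, 0, 0, 0]  score +128 (running 132)
col 2: [0, 32, 0, 4] -> [32, 4, 0, 0]  score +0 (running 132)
col 3: [0, 16, 2, 8] -> [16, 2, 8, 0]  score +0 (running 132)
Board after move:
 64 128  32  16
  8   0   4   2
  4   0   0   8
  0   0   0   0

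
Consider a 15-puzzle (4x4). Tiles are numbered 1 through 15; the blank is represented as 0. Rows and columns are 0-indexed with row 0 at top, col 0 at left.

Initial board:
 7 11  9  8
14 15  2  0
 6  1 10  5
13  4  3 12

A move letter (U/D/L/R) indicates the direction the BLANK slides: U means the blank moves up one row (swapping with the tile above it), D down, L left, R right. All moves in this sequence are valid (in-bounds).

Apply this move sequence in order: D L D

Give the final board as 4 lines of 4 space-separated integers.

After move 1 (D):
 7 11  9  8
14 15  2  5
 6  1 10  0
13  4  3 12

After move 2 (L):
 7 11  9  8
14 15  2  5
 6  1  0 10
13  4  3 12

After move 3 (D):
 7 11  9  8
14 15  2  5
 6  1  3 10
13  4  0 12

Answer:  7 11  9  8
14 15  2  5
 6  1  3 10
13  4  0 12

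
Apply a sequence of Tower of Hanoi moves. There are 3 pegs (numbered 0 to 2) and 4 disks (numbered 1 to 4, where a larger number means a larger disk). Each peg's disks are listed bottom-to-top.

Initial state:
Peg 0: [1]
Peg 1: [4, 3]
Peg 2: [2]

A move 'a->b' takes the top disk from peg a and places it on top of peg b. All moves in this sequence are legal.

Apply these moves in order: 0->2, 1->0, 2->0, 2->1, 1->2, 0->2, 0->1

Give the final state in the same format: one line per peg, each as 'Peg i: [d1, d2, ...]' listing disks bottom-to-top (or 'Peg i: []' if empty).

After move 1 (0->2):
Peg 0: []
Peg 1: [4, 3]
Peg 2: [2, 1]

After move 2 (1->0):
Peg 0: [3]
Peg 1: [4]
Peg 2: [2, 1]

After move 3 (2->0):
Peg 0: [3, 1]
Peg 1: [4]
Peg 2: [2]

After move 4 (2->1):
Peg 0: [3, 1]
Peg 1: [4, 2]
Peg 2: []

After move 5 (1->2):
Peg 0: [3, 1]
Peg 1: [4]
Peg 2: [2]

After move 6 (0->2):
Peg 0: [3]
Peg 1: [4]
Peg 2: [2, 1]

After move 7 (0->1):
Peg 0: []
Peg 1: [4, 3]
Peg 2: [2, 1]

Answer: Peg 0: []
Peg 1: [4, 3]
Peg 2: [2, 1]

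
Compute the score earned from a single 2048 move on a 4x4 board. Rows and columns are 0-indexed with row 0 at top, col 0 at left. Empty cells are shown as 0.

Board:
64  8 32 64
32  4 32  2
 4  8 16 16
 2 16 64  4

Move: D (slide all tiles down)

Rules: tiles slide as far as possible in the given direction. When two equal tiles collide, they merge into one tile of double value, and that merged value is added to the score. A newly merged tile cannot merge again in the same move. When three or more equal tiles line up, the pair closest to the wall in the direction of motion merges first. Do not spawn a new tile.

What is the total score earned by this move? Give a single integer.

Slide down:
col 0: [64, 32, 4, 2] -> [64, 32, 4, 2]  score +0 (running 0)
col 1: [8, 4, 8, 16] -> [8, 4, 8, 16]  score +0 (running 0)
col 2: [32, 32, 16, 64] -> [0, 64, 16, 64]  score +64 (running 64)
col 3: [64, 2, 16, 4] -> [64, 2, 16, 4]  score +0 (running 64)
Board after move:
64  8  0 64
32  4 64  2
 4  8 16 16
 2 16 64  4

Answer: 64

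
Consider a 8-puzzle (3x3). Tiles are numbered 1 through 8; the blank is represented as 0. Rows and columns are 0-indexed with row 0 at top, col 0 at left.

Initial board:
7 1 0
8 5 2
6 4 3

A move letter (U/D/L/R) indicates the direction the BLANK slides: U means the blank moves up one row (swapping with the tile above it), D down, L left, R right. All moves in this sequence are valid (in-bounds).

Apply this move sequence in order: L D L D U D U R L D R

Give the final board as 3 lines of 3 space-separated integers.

Answer: 7 5 1
6 8 2
4 0 3

Derivation:
After move 1 (L):
7 0 1
8 5 2
6 4 3

After move 2 (D):
7 5 1
8 0 2
6 4 3

After move 3 (L):
7 5 1
0 8 2
6 4 3

After move 4 (D):
7 5 1
6 8 2
0 4 3

After move 5 (U):
7 5 1
0 8 2
6 4 3

After move 6 (D):
7 5 1
6 8 2
0 4 3

After move 7 (U):
7 5 1
0 8 2
6 4 3

After move 8 (R):
7 5 1
8 0 2
6 4 3

After move 9 (L):
7 5 1
0 8 2
6 4 3

After move 10 (D):
7 5 1
6 8 2
0 4 3

After move 11 (R):
7 5 1
6 8 2
4 0 3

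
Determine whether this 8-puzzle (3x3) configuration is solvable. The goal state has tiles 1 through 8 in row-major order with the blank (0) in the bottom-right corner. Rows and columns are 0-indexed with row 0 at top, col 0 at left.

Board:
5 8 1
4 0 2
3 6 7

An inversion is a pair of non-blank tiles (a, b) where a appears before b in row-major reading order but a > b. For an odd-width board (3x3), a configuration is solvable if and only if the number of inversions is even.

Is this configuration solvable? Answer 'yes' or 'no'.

Answer: yes

Derivation:
Inversions (pairs i<j in row-major order where tile[i] > tile[j] > 0): 12
12 is even, so the puzzle is solvable.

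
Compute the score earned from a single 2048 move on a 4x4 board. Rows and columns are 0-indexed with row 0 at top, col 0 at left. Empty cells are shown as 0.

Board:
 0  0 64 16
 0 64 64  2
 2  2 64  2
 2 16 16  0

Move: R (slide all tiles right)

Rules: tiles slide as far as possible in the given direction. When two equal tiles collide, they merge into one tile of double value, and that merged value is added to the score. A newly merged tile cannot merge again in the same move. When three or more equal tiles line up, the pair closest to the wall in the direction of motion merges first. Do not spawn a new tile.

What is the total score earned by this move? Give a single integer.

Answer: 164

Derivation:
Slide right:
row 0: [0, 0, 64, 16] -> [0, 0, 64, 16]  score +0 (running 0)
row 1: [0, 64, 64, 2] -> [0, 0, 128, 2]  score +128 (running 128)
row 2: [2, 2, 64, 2] -> [0, 4, 64, 2]  score +4 (running 132)
row 3: [2, 16, 16, 0] -> [0, 0, 2, 32]  score +32 (running 164)
Board after move:
  0   0  64  16
  0   0 128   2
  0   4  64   2
  0   0   2  32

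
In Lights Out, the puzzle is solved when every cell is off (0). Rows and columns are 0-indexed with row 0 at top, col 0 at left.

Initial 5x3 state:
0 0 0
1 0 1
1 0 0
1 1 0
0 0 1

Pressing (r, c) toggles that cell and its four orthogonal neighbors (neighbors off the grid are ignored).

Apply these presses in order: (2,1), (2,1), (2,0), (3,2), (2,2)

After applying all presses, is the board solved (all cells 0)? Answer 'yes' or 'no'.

After press 1 at (2,1):
0 0 0
1 1 1
0 1 1
1 0 0
0 0 1

After press 2 at (2,1):
0 0 0
1 0 1
1 0 0
1 1 0
0 0 1

After press 3 at (2,0):
0 0 0
0 0 1
0 1 0
0 1 0
0 0 1

After press 4 at (3,2):
0 0 0
0 0 1
0 1 1
0 0 1
0 0 0

After press 5 at (2,2):
0 0 0
0 0 0
0 0 0
0 0 0
0 0 0

Lights still on: 0

Answer: yes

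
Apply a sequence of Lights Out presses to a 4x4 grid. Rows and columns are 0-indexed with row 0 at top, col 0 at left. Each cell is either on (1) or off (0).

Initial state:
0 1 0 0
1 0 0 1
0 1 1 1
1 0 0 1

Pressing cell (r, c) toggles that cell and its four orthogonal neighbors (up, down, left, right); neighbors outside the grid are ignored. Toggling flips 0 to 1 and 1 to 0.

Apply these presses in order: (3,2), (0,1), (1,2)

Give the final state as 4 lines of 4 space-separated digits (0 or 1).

Answer: 1 0 0 0
1 0 1 0
0 1 1 1
1 1 1 0

Derivation:
After press 1 at (3,2):
0 1 0 0
1 0 0 1
0 1 0 1
1 1 1 0

After press 2 at (0,1):
1 0 1 0
1 1 0 1
0 1 0 1
1 1 1 0

After press 3 at (1,2):
1 0 0 0
1 0 1 0
0 1 1 1
1 1 1 0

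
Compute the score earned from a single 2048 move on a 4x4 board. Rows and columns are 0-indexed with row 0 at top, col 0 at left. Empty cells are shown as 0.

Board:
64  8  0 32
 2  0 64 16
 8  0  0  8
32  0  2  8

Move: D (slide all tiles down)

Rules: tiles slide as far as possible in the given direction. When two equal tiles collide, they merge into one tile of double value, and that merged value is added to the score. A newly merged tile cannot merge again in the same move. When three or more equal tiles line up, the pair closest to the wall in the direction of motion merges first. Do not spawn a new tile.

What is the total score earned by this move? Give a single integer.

Slide down:
col 0: [64, 2, 8, 32] -> [64, 2, 8, 32]  score +0 (running 0)
col 1: [8, 0, 0, 0] -> [0, 0, 0, 8]  score +0 (running 0)
col 2: [0, 64, 0, 2] -> [0, 0, 64, 2]  score +0 (running 0)
col 3: [32, 16, 8, 8] -> [0, 32, 16, 16]  score +16 (running 16)
Board after move:
64  0  0  0
 2  0  0 32
 8  0 64 16
32  8  2 16

Answer: 16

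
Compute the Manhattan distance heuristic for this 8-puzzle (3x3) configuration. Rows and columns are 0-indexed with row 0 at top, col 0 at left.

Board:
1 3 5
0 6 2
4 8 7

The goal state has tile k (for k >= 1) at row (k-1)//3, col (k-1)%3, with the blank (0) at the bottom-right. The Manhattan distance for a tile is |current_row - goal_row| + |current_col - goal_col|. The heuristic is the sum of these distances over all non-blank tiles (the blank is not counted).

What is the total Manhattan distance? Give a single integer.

Tile 1: at (0,0), goal (0,0), distance |0-0|+|0-0| = 0
Tile 3: at (0,1), goal (0,2), distance |0-0|+|1-2| = 1
Tile 5: at (0,2), goal (1,1), distance |0-1|+|2-1| = 2
Tile 6: at (1,1), goal (1,2), distance |1-1|+|1-2| = 1
Tile 2: at (1,2), goal (0,1), distance |1-0|+|2-1| = 2
Tile 4: at (2,0), goal (1,0), distance |2-1|+|0-0| = 1
Tile 8: at (2,1), goal (2,1), distance |2-2|+|1-1| = 0
Tile 7: at (2,2), goal (2,0), distance |2-2|+|2-0| = 2
Sum: 0 + 1 + 2 + 1 + 2 + 1 + 0 + 2 = 9

Answer: 9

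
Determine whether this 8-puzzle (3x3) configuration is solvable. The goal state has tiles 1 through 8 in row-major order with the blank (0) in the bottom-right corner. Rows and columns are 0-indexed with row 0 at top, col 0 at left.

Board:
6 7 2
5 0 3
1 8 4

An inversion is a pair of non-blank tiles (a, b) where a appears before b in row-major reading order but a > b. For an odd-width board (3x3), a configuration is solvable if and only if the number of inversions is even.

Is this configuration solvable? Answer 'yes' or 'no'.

Answer: yes

Derivation:
Inversions (pairs i<j in row-major order where tile[i] > tile[j] > 0): 16
16 is even, so the puzzle is solvable.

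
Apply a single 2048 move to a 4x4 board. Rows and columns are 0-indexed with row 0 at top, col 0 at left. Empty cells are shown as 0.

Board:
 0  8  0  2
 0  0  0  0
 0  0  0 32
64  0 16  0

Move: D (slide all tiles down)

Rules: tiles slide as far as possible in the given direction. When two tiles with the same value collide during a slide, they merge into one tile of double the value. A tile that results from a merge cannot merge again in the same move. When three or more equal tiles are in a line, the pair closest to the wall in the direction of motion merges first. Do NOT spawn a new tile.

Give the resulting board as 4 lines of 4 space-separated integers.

Slide down:
col 0: [0, 0, 0, 64] -> [0, 0, 0, 64]
col 1: [8, 0, 0, 0] -> [0, 0, 0, 8]
col 2: [0, 0, 0, 16] -> [0, 0, 0, 16]
col 3: [2, 0, 32, 0] -> [0, 0, 2, 32]

Answer:  0  0  0  0
 0  0  0  0
 0  0  0  2
64  8 16 32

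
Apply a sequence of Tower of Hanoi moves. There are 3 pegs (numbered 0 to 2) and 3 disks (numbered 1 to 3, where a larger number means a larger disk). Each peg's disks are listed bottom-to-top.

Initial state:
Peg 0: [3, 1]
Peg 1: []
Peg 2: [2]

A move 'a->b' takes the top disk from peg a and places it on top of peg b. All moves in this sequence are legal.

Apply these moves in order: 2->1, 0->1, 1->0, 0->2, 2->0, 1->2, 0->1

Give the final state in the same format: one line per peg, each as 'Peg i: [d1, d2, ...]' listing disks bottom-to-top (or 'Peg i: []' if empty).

After move 1 (2->1):
Peg 0: [3, 1]
Peg 1: [2]
Peg 2: []

After move 2 (0->1):
Peg 0: [3]
Peg 1: [2, 1]
Peg 2: []

After move 3 (1->0):
Peg 0: [3, 1]
Peg 1: [2]
Peg 2: []

After move 4 (0->2):
Peg 0: [3]
Peg 1: [2]
Peg 2: [1]

After move 5 (2->0):
Peg 0: [3, 1]
Peg 1: [2]
Peg 2: []

After move 6 (1->2):
Peg 0: [3, 1]
Peg 1: []
Peg 2: [2]

After move 7 (0->1):
Peg 0: [3]
Peg 1: [1]
Peg 2: [2]

Answer: Peg 0: [3]
Peg 1: [1]
Peg 2: [2]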